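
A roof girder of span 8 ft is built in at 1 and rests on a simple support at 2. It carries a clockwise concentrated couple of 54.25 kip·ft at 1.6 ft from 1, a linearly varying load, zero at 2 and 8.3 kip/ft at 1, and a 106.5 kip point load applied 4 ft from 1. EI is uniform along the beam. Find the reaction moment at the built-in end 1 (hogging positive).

Choose R_2 as the redundant. The primary structure is the cantilever fixed at 1.
Deflection at 2 on the released cantilever, summing each load's contribution:
  clockwise couple 54.25 at a = 1.6: M₀a(2L − a)/(2EI) = 625/EI
  triangular load, peak 8.3 at the fixed end: w₀L⁴/(30EI) = 1133/EI
  point load 106.5 at a = 4: Pa²(3L − a)/(6EI) = 5680/EI
  δ_0 = 7438/EI
Tip deflection under a unit load at 2: L³/(3EI) = 170.7/EI.
Compatibility at 2: δ_0 − R_2·δ_{22} = 0, so R_2 = 7438/170.7 = 43.58 kip.
Moment equilibrium about 1: M_1 = Σ(load moments about 1) − R_2·L = 568.8 − 43.58×8 = 220.1 kip·ft.

M_1 = 220.1 kip·ft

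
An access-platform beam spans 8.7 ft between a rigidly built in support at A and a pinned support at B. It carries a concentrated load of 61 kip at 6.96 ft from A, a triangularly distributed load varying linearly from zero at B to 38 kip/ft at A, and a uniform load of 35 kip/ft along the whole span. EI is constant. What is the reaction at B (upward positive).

R_B = 190.2 kip

Take the reaction at B as the redundant and release it; the primary structure is a cantilever fixed at A.
Downward deflection at the released point B due to the loads:
  point load 61 at a = 6.96: Pa²(3L − a)/(6EI) = 9426/EI
  triangular load, peak 38 at the fixed end: w₀L⁴/(30EI) = 7257/EI
  UDL 35: wL⁴/(8EI) = 25064/EI
  δ_0 = 41747/EI
Tip deflection under a unit load at B: L³/(3EI) = 219.5/EI.
Compatibility at B: δ_0 − R_B·δ_{BB} = 0, so R_B = 41747/219.5 = 190.2 kip.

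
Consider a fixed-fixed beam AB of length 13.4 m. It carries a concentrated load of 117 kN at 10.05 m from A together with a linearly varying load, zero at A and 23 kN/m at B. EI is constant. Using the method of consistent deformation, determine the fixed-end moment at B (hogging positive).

Take the two fixed-end moments M_A, M_B as redundants; the released structure is the simple span AB.
Simple-span end rotations at A and B under the given loads:
  at A: point load 117 at a = 10.05: Pab(L + b)/(6LEI) = 820.6/EI
  at B: point load 117 at a = 10.05: Pab(L + a)/(6LEI) = 1149/EI
  at A: triangular load, peak 23: 7w₀L³/(360EI) = 1076/EI
  at B: triangular load, peak 23: w₀L³/(45EI) = 1230/EI
  θ_A0 = 1897/EI,  θ_B0 = 2379/EI
Flexibility coefficients: a unit moment at one end gives L/(3EI) there and L/(6EI) at the far end, so f₁₁ = f₂₂ = 4.467/EI and f₁₂ = f₂₁ = 2.233/EI.
Compatibility — zero rotation at each built-in end:
  4.467 M_A + 2.233 M_B = 1897
  2.233 M_A + 4.467 M_B = 2379
Solving the pair gives M_A = 211.2 kN·m and M_B = 427 kN·m (hogging).

M_B = 427 kN·m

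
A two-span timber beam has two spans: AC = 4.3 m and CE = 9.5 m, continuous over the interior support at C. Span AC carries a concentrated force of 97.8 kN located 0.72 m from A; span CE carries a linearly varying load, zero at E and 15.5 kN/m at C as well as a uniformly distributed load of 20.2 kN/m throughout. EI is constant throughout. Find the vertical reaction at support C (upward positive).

R_C = 239.7 kN

Take M_C as the redundant. Released structure: two simple spans AC and CE with a hinge at C.
Rotations at C on the released spans (each span's end-slope, ×1/EI):
  span AC: point load 97.8 at a = 0.72: Pab(L + a)/(6LEI) = 49.05/EI
  span CE: triangular load, peak 15.5: w₀L³/(45EI) = 295.3/EI
  span CE: UDL 20.2: wL³/(24EI) = 721.6/EI
  relative rotation θ_0 = (49.05 + 1017)/EI = 1066/EI
A unit hogging moment at C produces rotation L₁/(3EI) + L₂/(3EI) = 4.6/EI.
Compatibility: M_C·(L₁+L₂)/(3EI) = θ_0, giving M_C = 231.7 kN·m (hogging).
Span AC, ΣM about A with M_C applied at C: R_C^{AC}·4.3 = 70.42 + 231.7, so R_C^{AC} = 70.27 kN and R_A = 97.8 − 70.27 = 27.53 kN.
Span CE, ΣM about E: R_C^{CE}·9.5 = 1378 + 231.7, so R_C^{CE} = 169.4 kN and R_E = 265.5 − 169.4 = 96.1 kN.
R_C = 70.27 + 169.4 = 239.7 kN.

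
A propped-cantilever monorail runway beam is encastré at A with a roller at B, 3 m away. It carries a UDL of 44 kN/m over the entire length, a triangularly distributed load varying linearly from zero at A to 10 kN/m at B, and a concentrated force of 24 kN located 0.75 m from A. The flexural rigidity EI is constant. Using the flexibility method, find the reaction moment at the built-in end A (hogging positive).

M_A = 66.56 kN·m

Release the roller at B. Primary structure: cantilever fixed at A.
Downward deflection at the released point B due to the loads:
  UDL 44: wL⁴/(8EI) = 445.5/EI
  triangular load, peak 10 at the free end: 11w₀L⁴/(120EI) = 74.25/EI
  point load 24 at a = 0.75: Pa²(3L − a)/(6EI) = 18.56/EI
  δ_0 = 538.3/EI
Tip deflection under a unit load at B: L³/(3EI) = 9/EI.
The prop prevents deflection at B: R_B = δ_0/δ_{BB} = 538.3/9 = 59.81 kN.
Moment equilibrium about A: M_A = Σ(load moments about A) − R_B·L = 246 − 59.81×3 = 66.56 kN·m.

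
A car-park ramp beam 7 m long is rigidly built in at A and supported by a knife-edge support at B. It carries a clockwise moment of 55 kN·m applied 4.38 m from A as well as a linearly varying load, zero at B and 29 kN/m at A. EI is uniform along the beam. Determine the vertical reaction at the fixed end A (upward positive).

R_A = 71.07 kN

Take the reaction at B as the redundant and release it; the primary structure is a cantilever fixed at A.
Primary-structure tip deflection at B by superposition:
  clockwise couple 55 at a = 4.38: M₀a(2L − a)/(2EI) = 1159/EI
  triangular load, peak 29 at the fixed end: w₀L⁴/(30EI) = 2321/EI
  δ_0 = 3480/EI
Tip deflection under a unit load at B: L³/(3EI) = 114.3/EI.
Compatibility at B: δ_0 − R_B·δ_{BB} = 0, so R_B = 3480/114.3 = 30.43 kN.
Vertical equilibrium: R_A = ΣP − R_B = 101.5 − 30.43 = 71.07 kN.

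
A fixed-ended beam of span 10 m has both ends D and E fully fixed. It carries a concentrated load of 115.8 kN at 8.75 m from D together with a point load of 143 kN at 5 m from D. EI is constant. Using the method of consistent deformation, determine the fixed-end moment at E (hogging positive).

Take the two fixed-end moments M_D, M_E as redundants; the released structure is the simple span DE.
On the primary (simply-supported) span, the end slopes from the loading are:
  at D: point load 115.8 at a = 8.75: Pab(L + b)/(6LEI) = 237.5/EI
  at E: point load 115.8 at a = 8.75: Pab(L + a)/(6LEI) = 395.8/EI
  at D: point load 143 at a = 5: Pab(L + b)/(6LEI) = 893.8/EI
  at E: point load 143 at a = 5: Pab(L + a)/(6LEI) = 893.8/EI
  θ_D0 = 1131/EI,  θ_E0 = 1290/EI
Flexibility coefficients: a unit moment at one end gives L/(3EI) there and L/(6EI) at the far end, so f₁₁ = f₂₂ = 3.333/EI and f₁₂ = f₂₁ = 1.667/EI.
Compatibility — zero rotation at each built-in end:
  3.333 M_D + 1.667 M_E = 1131
  1.667 M_D + 3.333 M_E = 1290
Solving the pair gives M_D = 194.6 kN·m and M_E = 289.6 kN·m (hogging).

M_E = 289.6 kN·m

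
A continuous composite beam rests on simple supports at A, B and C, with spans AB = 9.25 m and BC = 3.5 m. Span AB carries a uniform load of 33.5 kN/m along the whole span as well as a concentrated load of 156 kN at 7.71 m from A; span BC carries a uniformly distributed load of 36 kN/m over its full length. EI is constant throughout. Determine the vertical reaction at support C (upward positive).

R_C = -53.64 kN

Take M_B as the redundant. Released structure: two simple spans AB and BC with a hinge at B.
Rotations at B on the released spans (each span's end-slope, ×1/EI):
  span AB: UDL 33.5: wL³/(24EI) = 1105/EI
  span AB: point load 156 at a = 7.71: Pab(L + a)/(6LEI) = 566/EI
  span BC: UDL 36: wL³/(24EI) = 64.31/EI
  relative rotation θ_0 = (1671 + 64.31)/EI = 1735/EI
A unit hogging moment at B produces rotation L₁/(3EI) + L₂/(3EI) = 4.25/EI.
Compatibility: M_B·(L₁+L₂)/(3EI) = θ_0, giving M_B = 408.3 kN·m (hogging).
Span BC, ΣM about C: R_B^{BC}·3.5 = 220.5 + 408.3, so R_B^{BC} = 179.6 kN and R_C = 126 − 179.6 = -53.64 kN.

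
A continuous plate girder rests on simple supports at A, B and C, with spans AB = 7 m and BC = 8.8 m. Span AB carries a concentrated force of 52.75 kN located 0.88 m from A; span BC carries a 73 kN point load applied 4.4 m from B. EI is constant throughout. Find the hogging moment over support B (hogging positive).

M_B = 77.21 kN·m

Take M_B as the redundant. Released structure: two simple spans AB and BC with a hinge at B.
Discontinuity in slope at B on the released structure — sum the simple-span end rotations:
  span AB: point load 52.75 at a = 0.88: Pab(L + a)/(6LEI) = 53.3/EI
  span BC: point load 73 at a = 4.4: Pab(L + b)/(6LEI) = 353.3/EI
  relative rotation θ_0 = (53.3 + 353.3)/EI = 406.6/EI
A unit hogging moment at B produces rotation L₁/(3EI) + L₂/(3EI) = 5.267/EI.
Compatibility: M_B·(L₁+L₂)/(3EI) = θ_0, giving M_B = 77.21 kN·m (hogging).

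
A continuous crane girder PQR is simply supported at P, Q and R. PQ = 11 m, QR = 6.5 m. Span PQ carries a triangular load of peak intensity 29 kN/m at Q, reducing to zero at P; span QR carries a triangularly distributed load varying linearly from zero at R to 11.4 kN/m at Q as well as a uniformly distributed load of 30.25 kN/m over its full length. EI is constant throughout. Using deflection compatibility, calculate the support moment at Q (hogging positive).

M_Q = 218.3 kN·m

Take M_Q as the redundant. Released structure: two simple spans PQ and QR with a hinge at Q.
Rotations at Q on the released spans (each span's end-slope, ×1/EI):
  span PQ: triangular load, peak 29: w₀L³/(45EI) = 857.8/EI
  span QR: triangular load, peak 11.4: w₀L³/(45EI) = 69.57/EI
  span QR: UDL 30.25: wL³/(24EI) = 346.1/EI
  relative rotation θ_0 = (857.8 + 415.7)/EI = 1273/EI
A unit hogging moment at Q produces rotation L₁/(3EI) + L₂/(3EI) = 5.833/EI.
Compatibility: M_Q·(L₁+L₂)/(3EI) = θ_0, giving M_Q = 218.3 kN·m (hogging).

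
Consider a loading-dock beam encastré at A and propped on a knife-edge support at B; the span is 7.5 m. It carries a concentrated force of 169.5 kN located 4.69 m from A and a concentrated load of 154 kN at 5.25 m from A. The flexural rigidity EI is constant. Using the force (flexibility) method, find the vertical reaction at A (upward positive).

R_A = 158 kN

Remove the prop at B; the released (primary) structure is a cantilever built in at A.
Primary-structure tip deflection at B by superposition:
  point load 169.5 at a = 4.69: Pa²(3L − a)/(6EI) = 11067/EI
  point load 154 at a = 5.25: Pa²(3L − a)/(6EI) = 12203/EI
  δ_0 = 23270/EI
Flexibility coefficient — unit upward force at B: δ_{BB} = L³/(3EI) = 140.6/EI.
Compatibility at B: δ_0 − R_B·δ_{BB} = 0, so R_B = 23270/140.6 = 165.5 kN.
Vertical equilibrium: R_A = ΣP − R_B = 323.5 − 165.5 = 158 kN.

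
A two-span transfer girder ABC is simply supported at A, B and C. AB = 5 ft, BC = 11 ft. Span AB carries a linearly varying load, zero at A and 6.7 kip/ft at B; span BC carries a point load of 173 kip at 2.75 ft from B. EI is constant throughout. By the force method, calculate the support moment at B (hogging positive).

M_B = 218.1 kip·ft

Insert a hinge at B; M_B is the redundant, and each span becomes simply supported.
Rotations at B on the released spans (each span's end-slope, ×1/EI):
  span AB: triangular load, peak 6.7: w₀L³/(45EI) = 18.61/EI
  span BC: point load 173 at a = 2.75: Pab(L + b)/(6LEI) = 1145/EI
  relative rotation θ_0 = (18.61 + 1145)/EI = 1163/EI
A unit hogging moment at B produces rotation L₁/(3EI) + L₂/(3EI) = 5.333/EI.
Compatibility: M_B·(L₁+L₂)/(3EI) = θ_0, giving M_B = 218.1 kip·ft (hogging).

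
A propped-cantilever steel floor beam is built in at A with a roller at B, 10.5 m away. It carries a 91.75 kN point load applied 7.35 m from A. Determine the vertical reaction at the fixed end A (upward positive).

R_A = 40.05 kN

Remove the prop at B; the released (primary) structure is a cantilever built in at A.
Free-end deflection of the primary structure under the applied loading (downward +):
  point load 91.75 at a = 7.35: Pa²(3L − a)/(6EI) = 19950/EI
Tip deflection under a unit load at B: L³/(3EI) = 385.9/EI.
Compatibility at B: δ_0 − R_B·δ_{BB} = 0, so R_B = 19950/385.9 = 51.7 kN.
Vertical equilibrium: R_A = ΣP − R_B = 91.75 − 51.7 = 40.05 kN.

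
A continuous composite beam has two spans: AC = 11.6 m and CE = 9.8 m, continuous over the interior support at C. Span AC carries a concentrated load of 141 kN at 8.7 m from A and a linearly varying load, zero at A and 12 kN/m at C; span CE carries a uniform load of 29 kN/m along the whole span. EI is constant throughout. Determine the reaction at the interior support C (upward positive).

Release continuity at C by inserting a hinge; the redundant is the internal moment M_C. The primary structure is two simply-supported spans AC and CE.
End slopes at the hinge C, treating each span as simply supported:
  span AC: point load 141 at a = 8.7: Pab(L + a)/(6LEI) = 1038/EI
  span AC: triangular load, peak 12: w₀L³/(45EI) = 416.2/EI
  span CE: UDL 29: wL³/(24EI) = 1137/EI
  relative rotation θ_0 = (1454 + 1137)/EI = 2591/EI
A unit hogging moment at C produces rotation L₁/(3EI) + L₂/(3EI) = 7.133/EI.
Compatibility: M_C·(L₁+L₂)/(3EI) = θ_0, giving M_C = 363.2 kN·m (hogging).
Span AC, ΣM about A with M_C applied at C: R_C^{AC}·11.6 = 1765 + 363.2, so R_C^{AC} = 183.5 kN and R_A = 210.6 − 183.5 = 27.14 kN.
Span CE, ΣM about E: R_C^{CE}·9.8 = 1393 + 363.2, so R_C^{CE} = 179.2 kN and R_E = 284.2 − 179.2 = 105 kN.
R_C = 183.5 + 179.2 = 362.6 kN.

R_C = 362.6 kN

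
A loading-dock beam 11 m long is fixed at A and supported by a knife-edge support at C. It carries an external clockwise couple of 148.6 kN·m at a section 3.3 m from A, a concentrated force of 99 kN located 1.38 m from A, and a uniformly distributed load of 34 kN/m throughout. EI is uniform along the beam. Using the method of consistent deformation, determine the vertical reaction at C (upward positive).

Remove the prop at C; the released (primary) structure is a cantilever built in at A.
Free-end deflection of the primary structure under the applied loading (downward +):
  clockwise couple 148.6 at a = 3.3: M₀a(2L − a)/(2EI) = 4585/EI
  point load 99 at a = 1.38: Pa²(3L − a)/(6EI) = 993.6/EI
  UDL 34: wL⁴/(8EI) = 62224/EI
  δ_0 = 67803/EI
Tip deflection under a unit load at C: L³/(3EI) = 443.7/EI.
Compatibility at C: δ_0 − R_C·δ_{CC} = 0, so R_C = 67803/443.7 = 152.8 kN.

R_C = 152.8 kN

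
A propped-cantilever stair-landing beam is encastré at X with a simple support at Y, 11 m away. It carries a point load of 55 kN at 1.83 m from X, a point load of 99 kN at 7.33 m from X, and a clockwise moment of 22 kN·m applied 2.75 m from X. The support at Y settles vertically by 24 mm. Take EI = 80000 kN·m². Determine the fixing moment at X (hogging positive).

M_X = 293.5 kN·m

Release the roller at Y. Primary structure: cantilever fixed at X.
Free-end deflection of the primary structure under the applied loading (downward +):
  point load 55 at a = 1.83: Pa²(3L − a)/(6EI) = 956.9/EI
  point load 99 at a = 7.33: Pa²(3L − a)/(6EI) = 22757/EI
  clockwise couple 22 at a = 2.75: M₀a(2L − a)/(2EI) = 582.3/EI
  δ_0 = 24296/EI
Tip deflection under a unit load at Y: L³/(3EI) = 443.7/EI.
With EI = 80000 kN·m²: δ_0 = 0.3037 m and δ_{YY} = 0.005546 m/kN.
Compatibility — the beam at Y must follow the support down by 0.024 m: δ_0 − R_Y·δ_{YY} = 0.024, so R_Y = (0.3037 − 0.024)/0.005546 = 50.43 kN.
Moment equilibrium about X: M_X = Σ(load moments about X) − R_Y·L = 848.3 − 50.43×11 = 293.5 kN·m.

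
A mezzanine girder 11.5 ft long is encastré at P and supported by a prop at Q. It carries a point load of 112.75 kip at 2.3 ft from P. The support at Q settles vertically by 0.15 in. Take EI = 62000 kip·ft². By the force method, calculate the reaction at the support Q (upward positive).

R_Q = 4.785 kip

Release the roller at Q. Primary structure: cantilever fixed at P.
Primary-structure tip deflection at Q by superposition:
  point load 112.75 at a = 2.3: Pa²(3L − a)/(6EI) = 3201/EI
Flexibility coefficient — unit upward force at Q: δ_{QQ} = L³/(3EI) = 507/EI.
With EI = 62000 kip·ft²: δ_0 = 0.051628 ft and δ_{QQ} = 0.008177 ft/kip.
Compatibility — the beam at Q must follow the support down by 0.0125 ft: δ_0 − R_Q·δ_{QQ} = 0.0125, so R_Q = (0.051628 − 0.0125)/0.008177 = 4.785 kip.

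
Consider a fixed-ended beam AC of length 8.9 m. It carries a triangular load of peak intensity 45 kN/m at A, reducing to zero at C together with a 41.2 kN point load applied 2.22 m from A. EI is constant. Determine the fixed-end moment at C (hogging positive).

M_C = 135.9 kN·m

Take the two fixed-end moments M_A, M_C as redundants; the released structure is the simple span AC.
End rotations of the released simple span under the applied load (×1/EI):
  at A: triangular load, peak 45: w₀L³/(45EI) = 705/EI
  at C: triangular load, peak 45: 7w₀L³/(360EI) = 616.8/EI
  at A: point load 41.2 at a = 2.22: Pab(L + b)/(6LEI) = 178.3/EI
  at C: point load 41.2 at a = 2.22: Pab(L + a)/(6LEI) = 127.2/EI
  θ_A0 = 883.2/EI,  θ_C0 = 744.1/EI
Flexibility coefficients: a unit moment at one end gives L/(3EI) there and L/(6EI) at the far end, so f₁₁ = f₂₂ = 2.967/EI and f₁₂ = f₂₁ = 1.483/EI.
Compatibility — zero rotation at each built-in end:
  2.967 M_A + 1.483 M_C = 883.2
  1.483 M_A + 2.967 M_C = 744.1
Solving the pair gives M_A = 229.7 kN·m and M_C = 135.9 kN·m (hogging).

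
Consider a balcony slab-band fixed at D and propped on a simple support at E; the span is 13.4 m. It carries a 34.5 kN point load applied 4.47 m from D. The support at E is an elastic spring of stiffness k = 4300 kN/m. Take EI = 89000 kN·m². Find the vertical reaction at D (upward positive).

Release the roller at E. Primary structure: cantilever fixed at D.
Primary-structure tip deflection at E by superposition:
  point load 34.5 at a = 4.47: Pa²(3L − a)/(6EI) = 4105/EI
Flexibility coefficient — unit upward force at E: δ_{EE} = L³/(3EI) = 802/EI.
With EI = 89000 kN·m²: δ_0 = 0.046124 m and δ_{EE} = 0.009012 m/kN.
Compatibility — the spring shortens by R_E/k under the reaction it provides: δ_0 − R_E·δ_{EE} = R_E/k. With 1/k = 0.000233 m/kN, R_E = δ_0 / (δ_{EE} + 1/k) = 0.046124 / (0.009012 + 0.000233) = 4.99 kN.
Vertical equilibrium: R_D = ΣP − R_E = 34.5 − 4.99 = 29.51 kN.

R_D = 29.51 kN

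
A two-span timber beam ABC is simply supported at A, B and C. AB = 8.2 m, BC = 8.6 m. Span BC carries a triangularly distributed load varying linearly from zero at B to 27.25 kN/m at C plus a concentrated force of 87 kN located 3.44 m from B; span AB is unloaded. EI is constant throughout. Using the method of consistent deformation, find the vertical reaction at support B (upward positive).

Take M_B as the redundant. Released structure: two simple spans AB and BC with a hinge at B.
Rotations at B on the released spans (each span's end-slope, ×1/EI):
  span BC: triangular load, peak 27.25: 7w₀L³/(360EI) = 337/EI
  span BC: point load 87 at a = 3.44: Pab(L + b)/(6LEI) = 411.8/EI
  relative rotation θ_0 = (0 + 748.8)/EI = 748.8/EI
A unit hogging moment at B produces rotation L₁/(3EI) + L₂/(3EI) = 5.6/EI.
Compatibility: M_B·(L₁+L₂)/(3EI) = θ_0, giving M_B = 133.7 kN·m (hogging).
Span AB, ΣM about A with M_B applied at B: R_B^{AB}·8.2 = 0 + 133.7, so R_B^{AB} = 16.31 kN and R_A = 0 − 16.31 = -16.31 kN.
Span BC, ΣM about C: R_B^{BC}·8.6 = 784.8 + 133.7, so R_B^{BC} = 106.8 kN and R_C = 204.2 − 106.8 = 97.37 kN.
R_B = 16.31 + 106.8 = 123.1 kN.

R_B = 123.1 kN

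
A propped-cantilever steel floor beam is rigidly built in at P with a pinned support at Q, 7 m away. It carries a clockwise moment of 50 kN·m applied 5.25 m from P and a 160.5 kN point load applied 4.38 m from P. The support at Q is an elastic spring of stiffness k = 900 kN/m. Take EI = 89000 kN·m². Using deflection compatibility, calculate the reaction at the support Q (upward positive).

Take the reaction at Q as the redundant and release it; the primary structure is a cantilever fixed at P.
Downward deflection at the released point Q due to the loads:
  clockwise couple 50 at a = 5.25: M₀a(2L − a)/(2EI) = 1148/EI
  point load 160.5 at a = 4.38: Pa²(3L − a)/(6EI) = 8529/EI
  δ_0 = 9678/EI
Flexibility coefficient — unit upward force at Q: δ_{QQ} = L³/(3EI) = 114.3/EI.
With EI = 89000 kN·m²: δ_0 = 0.10874 m and δ_{QQ} = 0.001285 m/kN.
Compatibility — the spring shortens by R_Q/k under the reaction it provides: δ_0 − R_Q·δ_{QQ} = R_Q/k. With 1/k = 0.001111 m/kN, R_Q = δ_0 / (δ_{QQ} + 1/k) = 0.10874 / (0.001285 + 0.001111) = 45.39 kN.

R_Q = 45.39 kN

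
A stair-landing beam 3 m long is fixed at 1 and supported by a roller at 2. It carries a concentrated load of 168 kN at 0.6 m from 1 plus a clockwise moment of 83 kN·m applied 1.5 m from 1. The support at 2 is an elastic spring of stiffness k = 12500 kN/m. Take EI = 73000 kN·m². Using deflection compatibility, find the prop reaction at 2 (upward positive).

Choose R_2 as the redundant. The primary structure is the cantilever fixed at 1.
Primary-structure tip deflection at 2 by superposition:
  point load 168 at a = 0.6: Pa²(3L − a)/(6EI) = 84.67/EI
  clockwise couple 83 at a = 1.5: M₀a(2L − a)/(2EI) = 280.1/EI
  δ_0 = 364.8/EI
Tip deflection under a unit load at 2: L³/(3EI) = 9/EI.
With EI = 73000 kN·m²: δ_0 = 0.004997 m and δ_{22} = 0.000123 m/kN.
Compatibility — the spring shortens by R_2/k under the reaction it provides: δ_0 − R_2·δ_{22} = R_2/k. With 1/k = 0.00008 m/kN, R_2 = δ_0 / (δ_{22} + 1/k) = 0.004997 / (0.000123 + 0.00008) = 24.58 kN.

R_2 = 24.58 kN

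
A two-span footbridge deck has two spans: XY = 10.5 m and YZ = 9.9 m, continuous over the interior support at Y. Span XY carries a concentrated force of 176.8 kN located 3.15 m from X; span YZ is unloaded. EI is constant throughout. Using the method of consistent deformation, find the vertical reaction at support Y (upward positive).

Release continuity at Y by inserting a hinge; the redundant is the internal moment M_Y. The primary structure is two simply-supported spans XY and YZ.
Rotations at Y on the released spans (each span's end-slope, ×1/EI):
  span XY: point load 176.8 at a = 3.15: Pab(L + a)/(6LEI) = 886.9/EI
  relative rotation θ_0 = (886.9 + 0)/EI = 886.9/EI
A unit hogging moment at Y produces rotation L₁/(3EI) + L₂/(3EI) = 6.8/EI.
Slope continuity at Y: θ_0 = M_Y·6.8/EI, so M_Y = 886.9/6.8 = 130.4 kN·m (hogging).
Span XY, ΣM about X with M_Y applied at Y: R_Y^{XY}·10.5 = 556.9 + 130.4, so R_Y^{XY} = 65.46 kN and R_X = 176.8 − 65.46 = 111.3 kN.
Span YZ, ΣM about Z: R_Y^{YZ}·9.9 = 0 + 130.4, so R_Y^{YZ} = 13.17 kN and R_Z = 0 − 13.17 = -13.17 kN.
R_Y = 65.46 + 13.17 = 78.64 kN.

R_Y = 78.64 kN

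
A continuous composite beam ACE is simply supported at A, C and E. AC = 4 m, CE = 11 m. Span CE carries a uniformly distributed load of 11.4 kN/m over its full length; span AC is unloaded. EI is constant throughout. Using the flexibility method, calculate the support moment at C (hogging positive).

M_C = 126.4 kN·m

Insert a hinge at C; M_C is the redundant, and each span becomes simply supported.
Discontinuity in slope at C on the released structure — sum the simple-span end rotations:
  span CE: UDL 11.4: wL³/(24EI) = 632.2/EI
  relative rotation θ_0 = (0 + 632.2)/EI = 632.2/EI
A unit hogging moment at C produces rotation L₁/(3EI) + L₂/(3EI) = 5/EI.
Compatibility: M_C·(L₁+L₂)/(3EI) = θ_0, giving M_C = 126.4 kN·m (hogging).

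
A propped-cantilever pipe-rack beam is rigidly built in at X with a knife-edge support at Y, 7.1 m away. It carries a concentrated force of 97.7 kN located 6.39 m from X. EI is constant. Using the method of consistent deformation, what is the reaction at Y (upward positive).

Choose R_Y as the redundant. The primary structure is the cantilever fixed at X.
Primary-structure tip deflection at Y by superposition:
  point load 97.7 at a = 6.39: Pa²(3L − a)/(6EI) = 9913/EI
Tip deflection under a unit load at Y: L³/(3EI) = 119.3/EI.
Compatibility at Y: δ_0 − R_Y·δ_{YY} = 0, so R_Y = 9913/119.3 = 83.09 kN.

R_Y = 83.09 kN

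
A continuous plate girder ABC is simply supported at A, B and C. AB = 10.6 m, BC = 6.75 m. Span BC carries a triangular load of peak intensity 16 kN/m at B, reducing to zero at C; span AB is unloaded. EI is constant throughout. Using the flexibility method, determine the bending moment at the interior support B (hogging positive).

Take M_B as the redundant. Released structure: two simple spans AB and BC with a hinge at B.
End slopes at the hinge B, treating each span as simply supported:
  span BC: triangular load, peak 16: w₀L³/(45EI) = 109.3/EI
  relative rotation θ_0 = (0 + 109.3)/EI = 109.3/EI
A unit hogging moment at B produces rotation L₁/(3EI) + L₂/(3EI) = 5.783/EI.
Compatibility: M_B·(L₁+L₂)/(3EI) = θ_0, giving M_B = 18.91 kN·m (hogging).

M_B = 18.91 kN·m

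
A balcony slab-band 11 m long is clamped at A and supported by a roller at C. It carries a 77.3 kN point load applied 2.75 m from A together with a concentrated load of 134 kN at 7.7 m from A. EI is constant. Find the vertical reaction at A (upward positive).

Take the reaction at C as the redundant and release it; the primary structure is a cantilever fixed at A.
Deflection at C on the released cantilever, summing each load's contribution:
  point load 77.3 at a = 2.75: Pa²(3L − a)/(6EI) = 2947/EI
  point load 134 at a = 7.7: Pa²(3L − a)/(6EI) = 33501/EI
  δ_0 = 36448/EI
Flexibility coefficient — unit upward force at C: δ_{CC} = L³/(3EI) = 443.7/EI.
Compatibility at C: δ_0 − R_C·δ_{CC} = 0, so R_C = 36448/443.7 = 82.15 kN.
Vertical equilibrium: R_A = ΣP − R_C = 211.3 − 82.15 = 129.1 kN.

R_A = 129.1 kN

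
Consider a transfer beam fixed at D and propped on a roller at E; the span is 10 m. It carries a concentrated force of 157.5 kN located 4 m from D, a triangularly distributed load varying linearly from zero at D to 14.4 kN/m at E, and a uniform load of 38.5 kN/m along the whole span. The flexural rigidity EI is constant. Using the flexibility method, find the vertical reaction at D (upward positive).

R_D = 397.8 kN

Remove the prop at E; the released (primary) structure is a cantilever built in at D.
Primary-structure tip deflection at E by superposition:
  point load 157.5 at a = 4: Pa²(3L − a)/(6EI) = 10920/EI
  triangular load, peak 14.4 at the free end: 11w₀L⁴/(120EI) = 13200/EI
  UDL 38.5: wL⁴/(8EI) = 48125/EI
  δ_0 = 72245/EI
Tip deflection under a unit load at E: L³/(3EI) = 333.3/EI.
Compatibility at E: δ_0 − R_E·δ_{EE} = 0, so R_E = 72245/333.3 = 216.7 kN.
Vertical equilibrium: R_D = ΣP − R_E = 614.5 − 216.7 = 397.8 kN.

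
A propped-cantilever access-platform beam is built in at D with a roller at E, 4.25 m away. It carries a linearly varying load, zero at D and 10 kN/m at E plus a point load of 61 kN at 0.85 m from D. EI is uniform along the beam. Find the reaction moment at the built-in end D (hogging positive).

M_D = 47.87 kN·m

Choose R_E as the redundant. The primary structure is the cantilever fixed at D.
Free-end deflection of the primary structure under the applied loading (downward +):
  triangular load, peak 10 at the free end: 11w₀L⁴/(120EI) = 299.1/EI
  point load 61 at a = 0.85: Pa²(3L − a)/(6EI) = 87.41/EI
  δ_0 = 386.5/EI
Flexibility coefficient — unit upward force at E: δ_{EE} = L³/(3EI) = 25.59/EI.
Compatibility at E: δ_0 − R_E·δ_{EE} = 0, so R_E = 386.5/25.59 = 15.1 kN.
Moment equilibrium about D: M_D = Σ(load moments about D) − R_E·L = 112.1 − 15.1×4.25 = 47.87 kN·m.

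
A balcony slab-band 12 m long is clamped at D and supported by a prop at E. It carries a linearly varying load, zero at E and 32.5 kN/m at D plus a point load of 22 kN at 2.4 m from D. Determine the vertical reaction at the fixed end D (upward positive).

R_D = 176.8 kN

Choose R_E as the redundant. The primary structure is the cantilever fixed at D.
Primary-structure tip deflection at E by superposition:
  triangular load, peak 32.5 at the fixed end: w₀L⁴/(30EI) = 22464/EI
  point load 22 at a = 2.4: Pa²(3L − a)/(6EI) = 709.6/EI
  δ_0 = 23174/EI
Flexibility coefficient — unit upward force at E: δ_{EE} = L³/(3EI) = 576/EI.
The prop prevents deflection at E: R_E = δ_0/δ_{EE} = 23174/576 = 40.23 kN.
Vertical equilibrium: R_D = ΣP − R_E = 217 − 40.23 = 176.8 kN.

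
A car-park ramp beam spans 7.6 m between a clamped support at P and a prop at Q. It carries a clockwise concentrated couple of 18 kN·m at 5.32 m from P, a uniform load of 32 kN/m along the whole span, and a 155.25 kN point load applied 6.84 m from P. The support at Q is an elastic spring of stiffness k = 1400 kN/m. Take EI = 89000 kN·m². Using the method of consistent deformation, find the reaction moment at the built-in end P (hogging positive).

M_P = 804.2 kN·m

Take the reaction at Q as the redundant and release it; the primary structure is a cantilever fixed at P.
Primary-structure tip deflection at Q by superposition:
  clockwise couple 18 at a = 5.32: M₀a(2L − a)/(2EI) = 473.1/EI
  UDL 32: wL⁴/(8EI) = 13345/EI
  point load 155.25 at a = 6.84: Pa²(3L − a)/(6EI) = 19321/EI
  δ_0 = 33139/EI
Flexibility coefficient — unit upward force at Q: δ_{QQ} = L³/(3EI) = 146.3/EI.
With EI = 89000 kN·m²: δ_0 = 0.37235 m and δ_{QQ} = 0.001644 m/kN.
Compatibility — the spring shortens by R_Q/k under the reaction it provides: δ_0 − R_Q·δ_{QQ} = R_Q/k. With 1/k = 0.000714 m/kN, R_Q = δ_0 / (δ_{QQ} + 1/k) = 0.37235 / (0.001644 + 0.000714) = 157.9 kN.
Moment equilibrium about P: M_P = Σ(load moments about P) − R_Q·L = 2004 − 157.9×7.6 = 804.2 kN·m.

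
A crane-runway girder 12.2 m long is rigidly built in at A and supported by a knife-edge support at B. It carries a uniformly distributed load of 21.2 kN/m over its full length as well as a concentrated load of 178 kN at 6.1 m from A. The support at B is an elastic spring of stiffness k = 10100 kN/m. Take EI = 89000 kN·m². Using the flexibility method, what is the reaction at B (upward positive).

R_B = 150.4 kN

Remove the prop at B; the released (primary) structure is a cantilever built in at A.
Downward deflection at the released point B due to the loads:
  UDL 21.2: wL⁴/(8EI) = 58706/EI
  point load 178 at a = 6.1: Pa²(3L − a)/(6EI) = 33669/EI
  δ_0 = 92375/EI
Flexibility coefficient — unit upward force at B: δ_{BB} = L³/(3EI) = 605.3/EI.
With EI = 89000 kN·m²: δ_0 = 1.0379 m and δ_{BB} = 0.006801 m/kN.
Compatibility — the spring shortens by R_B/k under the reaction it provides: δ_0 − R_B·δ_{BB} = R_B/k. With 1/k = 0.000099 m/kN, R_B = δ_0 / (δ_{BB} + 1/k) = 1.0379 / (0.006801 + 0.000099) = 150.4 kN.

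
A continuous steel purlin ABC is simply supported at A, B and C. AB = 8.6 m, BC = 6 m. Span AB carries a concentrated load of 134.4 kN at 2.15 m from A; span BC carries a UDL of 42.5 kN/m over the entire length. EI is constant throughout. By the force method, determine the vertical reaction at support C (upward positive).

Insert a hinge at B; M_B is the redundant, and each span becomes simply supported.
Rotations at B on the released spans (each span's end-slope, ×1/EI):
  span AB: point load 134.4 at a = 2.15: Pab(L + a)/(6LEI) = 388.3/EI
  span BC: UDL 42.5: wL³/(24EI) = 382.5/EI
  relative rotation θ_0 = (388.3 + 382.5)/EI = 770.8/EI
A unit hogging moment at B produces rotation L₁/(3EI) + L₂/(3EI) = 4.867/EI.
Slope continuity at B: θ_0 = M_B·4.867/EI, so M_B = 770.8/4.867 = 158.4 kN·m (hogging).
Span BC, ΣM about C: R_B^{BC}·6 = 765 + 158.4, so R_B^{BC} = 153.9 kN and R_C = 255 − 153.9 = 101.1 kN.

R_C = 101.1 kN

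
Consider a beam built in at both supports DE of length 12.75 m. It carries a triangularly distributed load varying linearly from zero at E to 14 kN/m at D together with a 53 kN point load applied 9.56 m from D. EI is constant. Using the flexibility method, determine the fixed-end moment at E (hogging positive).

M_E = 170.9 kN·m

Release both end moments; the primary structure is a simply-supported span DE with redundants M_D and M_E.
End rotations of the released simple span under the applied load (×1/EI):
  at D: triangular load, peak 14: w₀L³/(45EI) = 644.8/EI
  at E: triangular load, peak 14: 7w₀L³/(360EI) = 564.2/EI
  at D: point load 53 at a = 9.56: Pab(L + b)/(6LEI) = 336.8/EI
  at E: point load 53 at a = 9.56: Pab(L + a)/(6LEI) = 471.4/EI
  θ_D0 = 981.6/EI,  θ_E0 = 1036/EI
Flexibility coefficients: a unit moment at one end gives L/(3EI) there and L/(6EI) at the far end, so f₁₁ = f₂₂ = 4.25/EI and f₁₂ = f₂₁ = 2.125/EI.
Compatibility — zero rotation at each built-in end:
  4.25 M_D + 2.125 M_E = 981.6
  2.125 M_D + 4.25 M_E = 1036
Solving the pair gives M_D = 145.5 kN·m and M_E = 170.9 kN·m (hogging).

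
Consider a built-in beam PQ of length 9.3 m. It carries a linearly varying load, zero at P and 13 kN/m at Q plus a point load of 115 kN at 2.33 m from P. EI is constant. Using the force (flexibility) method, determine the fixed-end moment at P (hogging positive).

M_P = 188 kN·m

Take the two fixed-end moments M_P, M_Q as redundants; the released structure is the simple span PQ.
On the primary (simply-supported) span, the end slopes from the loading are:
  at P: triangular load, peak 13: 7w₀L³/(360EI) = 203.3/EI
  at Q: triangular load, peak 13: w₀L³/(45EI) = 232.4/EI
  at P: point load 115 at a = 2.33: Pab(L + b)/(6LEI) = 544.6/EI
  at Q: point load 115 at a = 2.33: Pab(L + a)/(6LEI) = 389.3/EI
  θ_P0 = 747.9/EI,  θ_Q0 = 621.6/EI
Flexibility coefficients: a unit moment at one end gives L/(3EI) there and L/(6EI) at the far end, so f₁₁ = f₂₂ = 3.1/EI and f₁₂ = f₂₁ = 1.55/EI.
Compatibility — zero rotation at each built-in end:
  3.1 M_P + 1.55 M_Q = 747.9
  1.55 M_P + 3.1 M_Q = 621.6
Solving the pair gives M_P = 188 kN·m and M_Q = 106.5 kN·m (hogging).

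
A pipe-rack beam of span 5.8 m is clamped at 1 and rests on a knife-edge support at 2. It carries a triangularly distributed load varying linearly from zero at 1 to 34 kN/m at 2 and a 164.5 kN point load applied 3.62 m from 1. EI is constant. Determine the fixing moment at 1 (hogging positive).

M_1 = 220.7 kN·m

Remove the prop at 2; the released (primary) structure is a cantilever built in at 1.
Free-end deflection of the primary structure under the applied loading (downward +):
  triangular load, peak 34 at the free end: 11w₀L⁴/(120EI) = 3527/EI
  point load 164.5 at a = 3.62: Pa²(3L − a)/(6EI) = 4951/EI
  δ_0 = 8478/EI
Tip deflection under a unit load at 2: L³/(3EI) = 65.04/EI.
The prop prevents deflection at 2: R_2 = δ_0/δ_{22} = 8478/65.04 = 130.4 kN.
Moment equilibrium about 1: M_1 = Σ(load moments about 1) − R_2·L = 976.7 − 130.4×5.8 = 220.7 kN·m.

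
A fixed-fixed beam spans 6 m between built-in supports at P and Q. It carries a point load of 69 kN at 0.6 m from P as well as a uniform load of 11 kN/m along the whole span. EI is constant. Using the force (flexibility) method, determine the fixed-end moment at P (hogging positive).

M_P = 66.53 kN·m

Release both end moments; the primary structure is a simply-supported span PQ with redundants M_P and M_Q.
Simple-span end rotations at P and Q under the given loads:
  at P: point load 69 at a = 0.6: Pab(L + b)/(6LEI) = 70.79/EI
  at Q: point load 69 at a = 0.6: Pab(L + a)/(6LEI) = 40.99/EI
  at P: UDL 11: wL³/(24EI) = 99/EI
  at Q: UDL 11: wL³/(24EI) = 99/EI
  θ_P0 = 169.8/EI,  θ_Q0 = 140/EI
Flexibility coefficients: a unit moment at one end gives L/(3EI) there and L/(6EI) at the far end, so f₁₁ = f₂₂ = 2/EI and f₁₂ = f₂₁ = 1/EI.
Compatibility — zero rotation at each built-in end:
  2 M_P + 1 M_Q = 169.8
  1 M_P + 2 M_Q = 140
Solving the pair gives M_P = 66.53 kN·m and M_Q = 36.73 kN·m (hogging).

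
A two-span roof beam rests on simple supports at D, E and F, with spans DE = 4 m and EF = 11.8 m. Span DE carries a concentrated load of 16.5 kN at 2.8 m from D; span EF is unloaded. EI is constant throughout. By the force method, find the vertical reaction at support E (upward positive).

Insert a hinge at E; M_E is the redundant, and each span becomes simply supported.
End slopes at the hinge E, treating each span as simply supported:
  span DE: point load 16.5 at a = 2.8: Pab(L + a)/(6LEI) = 15.71/EI
  relative rotation θ_0 = (15.71 + 0)/EI = 15.71/EI
A unit hogging moment at E produces rotation L₁/(3EI) + L₂/(3EI) = 5.267/EI.
Slope continuity at E: θ_0 = M_E·5.267/EI, so M_E = 15.71/5.267 = 2.983 kN·m (hogging).
Span DE, ΣM about D with M_E applied at E: R_E^{DE}·4 = 46.2 + 2.983, so R_E^{DE} = 12.3 kN and R_D = 16.5 − 12.3 = 4.204 kN.
Span EF, ΣM about F: R_E^{EF}·11.8 = 0 + 2.983, so R_E^{EF} = 0.2528 kN and R_F = 0 − 0.2528 = -0.2528 kN.
R_E = 12.3 + 0.2528 = 12.55 kN.

R_E = 12.55 kN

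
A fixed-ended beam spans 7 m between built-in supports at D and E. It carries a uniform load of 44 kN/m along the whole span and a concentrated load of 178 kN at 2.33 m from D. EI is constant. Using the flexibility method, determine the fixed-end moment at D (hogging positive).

M_D = 364.3 kN·m

Take the two fixed-end moments M_D, M_E as redundants; the released structure is the simple span DE.
Simple-span end rotations at D and E under the given loads:
  at D: UDL 44: wL³/(24EI) = 628.8/EI
  at E: UDL 44: wL³/(24EI) = 628.8/EI
  at D: point load 178 at a = 2.33: Pab(L + b)/(6LEI) = 538.2/EI
  at E: point load 178 at a = 2.33: Pab(L + a)/(6LEI) = 430.3/EI
  θ_D0 = 1167/EI,  θ_E0 = 1059/EI
Flexibility coefficients: a unit moment at one end gives L/(3EI) there and L/(6EI) at the far end, so f₁₁ = f₂₂ = 2.333/EI and f₁₂ = f₂₁ = 1.167/EI.
Compatibility — zero rotation at each built-in end:
  2.333 M_D + 1.167 M_E = 1167
  1.167 M_D + 2.333 M_E = 1059
Solving the pair gives M_D = 364.3 kN·m and M_E = 271.8 kN·m (hogging).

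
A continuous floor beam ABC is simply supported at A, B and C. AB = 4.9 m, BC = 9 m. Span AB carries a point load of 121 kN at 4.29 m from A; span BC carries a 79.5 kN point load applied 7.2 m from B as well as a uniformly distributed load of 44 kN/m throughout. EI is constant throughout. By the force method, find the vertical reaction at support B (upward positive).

Insert a hinge at B; M_B is the redundant, and each span becomes simply supported.
End slopes at the hinge B, treating each span as simply supported:
  span AB: point load 121 at a = 4.29: Pab(L + a)/(6LEI) = 98.98/EI
  span BC: point load 79.5 at a = 7.2: Pab(L + b)/(6LEI) = 206.1/EI
  span BC: UDL 44: wL³/(24EI) = 1336/EI
  relative rotation θ_0 = (98.98 + 1543)/EI = 1642/EI
A unit hogging moment at B produces rotation L₁/(3EI) + L₂/(3EI) = 4.633/EI.
Slope continuity at B: θ_0 = M_B·4.633/EI, so M_B = 1642/4.633 = 354.3 kN·m (hogging).
Span AB, ΣM about A with M_B applied at B: R_B^{AB}·4.9 = 519.1 + 354.3, so R_B^{AB} = 178.2 kN and R_A = 121 − 178.2 = -57.24 kN.
Span BC, ΣM about C: R_B^{BC}·9 = 1925 + 354.3, so R_B^{BC} = 253.3 kN and R_C = 475.5 − 253.3 = 222.2 kN.
R_B = 178.2 + 253.3 = 431.5 kN.

R_B = 431.5 kN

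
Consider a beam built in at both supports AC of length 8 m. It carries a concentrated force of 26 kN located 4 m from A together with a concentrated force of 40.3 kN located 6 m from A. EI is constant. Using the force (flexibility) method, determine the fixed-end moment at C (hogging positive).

M_C = 71.34 kN·m

Take the two fixed-end moments M_A, M_C as redundants; the released structure is the simple span AC.
Simple-span end rotations at A and C under the given loads:
  at A: point load 26 at a = 4: Pab(L + b)/(6LEI) = 104/EI
  at C: point load 26 at a = 4: Pab(L + a)/(6LEI) = 104/EI
  at A: point load 40.3 at a = 6: Pab(L + b)/(6LEI) = 100.8/EI
  at C: point load 40.3 at a = 6: Pab(L + a)/(6LEI) = 141.1/EI
  θ_A0 = 204.8/EI,  θ_C0 = 245.1/EI
Flexibility coefficients: a unit moment at one end gives L/(3EI) there and L/(6EI) at the far end, so f₁₁ = f₂₂ = 2.667/EI and f₁₂ = f₂₁ = 1.333/EI.
Compatibility — zero rotation at each built-in end:
  2.667 M_A + 1.333 M_C = 204.8
  1.333 M_A + 2.667 M_C = 245.1
Solving the pair gives M_A = 41.11 kN·m and M_C = 71.34 kN·m (hogging).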